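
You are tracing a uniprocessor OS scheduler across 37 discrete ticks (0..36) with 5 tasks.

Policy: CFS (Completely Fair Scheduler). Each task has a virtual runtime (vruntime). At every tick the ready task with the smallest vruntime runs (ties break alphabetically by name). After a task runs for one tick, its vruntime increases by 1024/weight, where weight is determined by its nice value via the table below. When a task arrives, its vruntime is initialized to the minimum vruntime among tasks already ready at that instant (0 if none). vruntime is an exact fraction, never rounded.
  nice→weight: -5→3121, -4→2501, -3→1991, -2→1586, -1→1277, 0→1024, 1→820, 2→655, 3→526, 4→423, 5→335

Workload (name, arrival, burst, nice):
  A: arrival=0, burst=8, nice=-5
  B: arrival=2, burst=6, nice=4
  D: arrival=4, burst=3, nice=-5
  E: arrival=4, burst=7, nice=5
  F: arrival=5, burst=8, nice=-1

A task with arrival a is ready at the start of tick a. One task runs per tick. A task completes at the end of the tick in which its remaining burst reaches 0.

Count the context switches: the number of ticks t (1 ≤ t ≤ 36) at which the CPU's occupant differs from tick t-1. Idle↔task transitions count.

context switches = 24

t=0: vr[A=0] → run A
t=1: vr[A=1024/3121] → run A
t=2: vr[A=2048/3121 B=2048/3121] → run A
t=3: vr[A=3072/3121 B=2048/3121] → run B
t=4: vr[A=3072/3121 B=4062208/1320183 D=3072/3121 E=3072/3121] → run A
t=5: vr[A=4096/3121 B=4062208/1320183 D=3072/3121 E=3072/3121 F=3072/3121] → run D
t=6: vr[A=4096/3121 B=4062208/1320183 D=4096/3121 E=3072/3121 F=3072/3121] → run E
t=7: vr[A=4096/3121 B=4062208/1320183 D=4096/3121 E=4225024/1045535 F=3072/3121] → run F
t=8: vr[A=4096/3121 B=4062208/1320183 D=4096/3121 E=4225024/1045535 F=7118848/3985517] → run A
t=9: vr[A=5120/3121 B=4062208/1320183 D=4096/3121 E=4225024/1045535 F=7118848/3985517] → run D
t=10: vr[A=5120/3121 B=4062208/1320183 D=5120/3121 E=4225024/1045535 F=7118848/3985517] → run A
t=11: vr[A=6144/3121 B=4062208/1320183 D=5120/3121 E=4225024/1045535 F=7118848/3985517] → run D
t=12: vr[A=6144/3121 B=4062208/1320183 E=4225024/1045535 F=7118848/3985517] → run F
t=13: vr[A=6144/3121 B=4062208/1320183 E=4225024/1045535 F=10314752/3985517] → run A
t=14: vr[A=7168/3121 B=4062208/1320183 E=4225024/1045535 F=10314752/3985517] → run A
t=15: vr[B=4062208/1320183 E=4225024/1045535 F=10314752/3985517] → run F
t=16: vr[B=4062208/1320183 E=4225024/1045535 F=13510656/3985517] → run B
t=17: vr[B=7258112/1320183 E=4225024/1045535 F=13510656/3985517] → run F
t=18: vr[B=7258112/1320183 E=4225024/1045535 F=16706560/3985517] → run E
t=19: vr[B=7258112/1320183 E=7420928/1045535 F=16706560/3985517] → run F
t=20: vr[B=7258112/1320183 E=7420928/1045535 F=19902464/3985517] → run F
t=21: vr[B=7258112/1320183 E=7420928/1045535 F=23098368/3985517] → run B
t=22: vr[B=3484672/440061 E=7420928/1045535 F=23098368/3985517] → run F
t=23: vr[B=3484672/440061 E=7420928/1045535 F=26294272/3985517] → run F
t=24: vr[B=3484672/440061 E=7420928/1045535] → run E
t=25: vr[B=3484672/440061 E=10616832/1045535] → run B
t=26: vr[B=13649920/1320183 E=10616832/1045535] → run E
t=27: vr[B=13649920/1320183 E=13812736/1045535] → run B
t=28: vr[B=16845824/1320183 E=13812736/1045535] → run B
t=29: vr[E=13812736/1045535] → run E
t=30: vr[E=3401728/209107] → run E
t=31: vr[E=20204544/1045535] → run E
t=32: (idle)
t=33: (idle)
t=34: (idle)
t=35: (idle)
t=36: (idle)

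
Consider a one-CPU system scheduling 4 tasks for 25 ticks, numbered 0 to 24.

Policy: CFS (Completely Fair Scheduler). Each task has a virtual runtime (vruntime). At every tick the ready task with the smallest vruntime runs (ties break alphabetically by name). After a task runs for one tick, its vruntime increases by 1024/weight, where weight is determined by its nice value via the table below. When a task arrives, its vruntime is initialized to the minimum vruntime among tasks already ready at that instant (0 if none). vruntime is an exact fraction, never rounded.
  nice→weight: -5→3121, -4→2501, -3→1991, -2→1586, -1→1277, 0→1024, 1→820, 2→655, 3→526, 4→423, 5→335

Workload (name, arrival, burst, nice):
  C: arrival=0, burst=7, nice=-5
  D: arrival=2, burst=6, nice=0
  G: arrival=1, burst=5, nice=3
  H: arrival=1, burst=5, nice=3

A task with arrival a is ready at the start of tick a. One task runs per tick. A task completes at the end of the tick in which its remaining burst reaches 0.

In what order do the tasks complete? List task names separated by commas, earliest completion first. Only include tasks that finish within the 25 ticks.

t=0: vr[C=0] → run C
t=1: vr[C=1024/3121 G=1024/3121 H=1024/3121] → run C
t=2: vr[C=2048/3121 D=1024/3121 G=1024/3121 H=1024/3121] → run D
t=3: vr[C=2048/3121 D=4145/3121 G=1024/3121 H=1024/3121] → run G
t=4: vr[C=2048/3121 D=4145/3121 G=1867264/820823 H=1024/3121] → run H
t=5: vr[C=2048/3121 D=4145/3121 G=1867264/820823 H=1867264/820823] → run C
t=6: vr[C=3072/3121 D=4145/3121 G=1867264/820823 H=1867264/820823] → run C
t=7: vr[C=4096/3121 D=4145/3121 G=1867264/820823 H=1867264/820823] → run C
t=8: vr[C=5120/3121 D=4145/3121 G=1867264/820823 H=1867264/820823] → run D
t=9: vr[C=5120/3121 D=7266/3121 G=1867264/820823 H=1867264/820823] → run C
t=10: vr[C=6144/3121 D=7266/3121 G=1867264/820823 H=1867264/820823] → run C
t=11: vr[D=7266/3121 G=1867264/820823 H=1867264/820823] → run G
t=12: vr[D=7266/3121 G=3465216/820823 H=1867264/820823] → run H
t=13: vr[D=7266/3121 G=3465216/820823 H=3465216/820823] → run D
t=14: vr[D=10387/3121 G=3465216/820823 H=3465216/820823] → run D
t=15: vr[D=13508/3121 G=3465216/820823 H=3465216/820823] → run G
t=16: vr[D=13508/3121 G=5063168/820823 H=3465216/820823] → run H
t=17: vr[D=13508/3121 G=5063168/820823 H=5063168/820823] → run D
t=18: vr[D=16629/3121 G=5063168/820823 H=5063168/820823] → run D
t=19: vr[G=5063168/820823 H=5063168/820823] → run G
t=20: vr[G=6661120/820823 H=5063168/820823] → run H
t=21: vr[G=6661120/820823 H=6661120/820823] → run G
t=22: vr[H=6661120/820823] → run H
t=23: (idle)
t=24: (idle)

completion order = C, D, G, H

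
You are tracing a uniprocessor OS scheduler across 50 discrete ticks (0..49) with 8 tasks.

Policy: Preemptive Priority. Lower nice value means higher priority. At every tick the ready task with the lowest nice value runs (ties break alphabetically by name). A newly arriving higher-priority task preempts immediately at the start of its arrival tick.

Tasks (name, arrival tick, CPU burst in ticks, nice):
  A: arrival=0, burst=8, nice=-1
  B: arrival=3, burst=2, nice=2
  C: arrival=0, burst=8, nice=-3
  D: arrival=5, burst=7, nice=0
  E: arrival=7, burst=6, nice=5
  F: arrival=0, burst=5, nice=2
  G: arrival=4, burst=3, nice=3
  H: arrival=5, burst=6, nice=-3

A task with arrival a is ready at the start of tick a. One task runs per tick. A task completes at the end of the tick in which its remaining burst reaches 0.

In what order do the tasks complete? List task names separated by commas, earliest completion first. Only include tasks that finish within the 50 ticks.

completion order = C, H, A, D, B, F, G, E

t=0: ready={A,C,F} → run C
t=1: ready={A,C,F} → run C
t=2: ready={A,C,F} → run C
t=3: ready={A,B,C,F} → run C
t=4: ready={A,B,C,F,G} → run C
t=5: ready={A,B,C,D,F,G,H} → run C
t=6: ready={A,B,C,D,F,G,H} → run C
t=7: ready={A,B,C,D,E,F,G,H} → run C
t=8: ready={A,B,D,E,F,G,H} → run H
t=9: ready={A,B,D,E,F,G,H} → run H
t=10: ready={A,B,D,E,F,G,H} → run H
t=11: ready={A,B,D,E,F,G,H} → run H
t=12: ready={A,B,D,E,F,G,H} → run H
t=13: ready={A,B,D,E,F,G,H} → run H
t=14: ready={A,B,D,E,F,G} → run A
t=15: ready={A,B,D,E,F,G} → run A
t=16: ready={A,B,D,E,F,G} → run A
t=17: ready={A,B,D,E,F,G} → run A
t=18: ready={A,B,D,E,F,G} → run A
t=19: ready={A,B,D,E,F,G} → run A
t=20: ready={A,B,D,E,F,G} → run A
t=21: ready={A,B,D,E,F,G} → run A
t=22: ready={B,D,E,F,G} → run D
t=23: ready={B,D,E,F,G} → run D
t=24: ready={B,D,E,F,G} → run D
t=25: ready={B,D,E,F,G} → run D
t=26: ready={B,D,E,F,G} → run D
t=27: ready={B,D,E,F,G} → run D
t=28: ready={B,D,E,F,G} → run D
t=29: ready={B,E,F,G} → run B
t=30: ready={B,E,F,G} → run B
t=31: ready={E,F,G} → run F
t=32: ready={E,F,G} → run F
t=33: ready={E,F,G} → run F
t=34: ready={E,F,G} → run F
t=35: ready={E,F,G} → run F
t=36: ready={E,G} → run G
t=37: ready={E,G} → run G
t=38: ready={E,G} → run G
t=39: ready={E} → run E
t=40: ready={E} → run E
t=41: ready={E} → run E
t=42: ready={E} → run E
t=43: ready={E} → run E
t=44: ready={E} → run E
t=45: (idle)
t=46: (idle)
t=47: (idle)
t=48: (idle)
t=49: (idle)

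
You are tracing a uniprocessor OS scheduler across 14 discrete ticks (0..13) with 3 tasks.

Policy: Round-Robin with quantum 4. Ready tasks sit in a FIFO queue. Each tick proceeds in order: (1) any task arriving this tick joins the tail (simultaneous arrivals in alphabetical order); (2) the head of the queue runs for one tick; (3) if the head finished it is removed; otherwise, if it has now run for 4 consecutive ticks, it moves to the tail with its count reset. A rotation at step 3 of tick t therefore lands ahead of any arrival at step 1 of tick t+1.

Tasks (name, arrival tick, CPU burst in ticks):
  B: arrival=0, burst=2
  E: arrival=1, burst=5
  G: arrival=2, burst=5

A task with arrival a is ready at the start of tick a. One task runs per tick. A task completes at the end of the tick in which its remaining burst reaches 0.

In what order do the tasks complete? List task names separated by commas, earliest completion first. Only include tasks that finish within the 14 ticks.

completion order = B, E, G

t=0: queue=[B] q_used=0 → run B
t=1: queue=[B,E] q_used=1 → run B
t=2: queue=[E,G] q_used=0 → run E
t=3: queue=[E,G] q_used=1 → run E
t=4: queue=[E,G] q_used=2 → run E
t=5: queue=[E,G] q_used=3 → run E
t=6: queue=[G,E] q_used=0 → run G
t=7: queue=[G,E] q_used=1 → run G
t=8: queue=[G,E] q_used=2 → run G
t=9: queue=[G,E] q_used=3 → run G
t=10: queue=[E,G] q_used=0 → run E
t=11: queue=[G] q_used=0 → run G
t=12: (idle)
t=13: (idle)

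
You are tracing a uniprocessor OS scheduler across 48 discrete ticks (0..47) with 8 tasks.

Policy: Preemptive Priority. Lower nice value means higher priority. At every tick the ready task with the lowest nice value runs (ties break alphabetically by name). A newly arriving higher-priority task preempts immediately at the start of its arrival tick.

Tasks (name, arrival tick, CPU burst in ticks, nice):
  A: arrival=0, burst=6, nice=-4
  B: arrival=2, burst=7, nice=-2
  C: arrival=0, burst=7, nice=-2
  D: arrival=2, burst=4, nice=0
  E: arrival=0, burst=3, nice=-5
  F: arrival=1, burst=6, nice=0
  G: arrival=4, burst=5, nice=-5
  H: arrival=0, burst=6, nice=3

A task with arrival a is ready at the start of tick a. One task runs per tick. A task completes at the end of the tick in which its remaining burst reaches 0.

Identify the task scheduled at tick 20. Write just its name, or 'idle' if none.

t=0: ready={A,C,E,H} → run E
t=1: ready={A,C,E,F,H} → run E
t=2: ready={A,B,C,D,E,F,H} → run E
t=3: ready={A,B,C,D,F,H} → run A
t=4: ready={A,B,C,D,F,G,H} → run G
t=5: ready={A,B,C,D,F,G,H} → run G
t=6: ready={A,B,C,D,F,G,H} → run G
t=7: ready={A,B,C,D,F,G,H} → run G
t=8: ready={A,B,C,D,F,G,H} → run G
t=9: ready={A,B,C,D,F,H} → run A
t=10: ready={A,B,C,D,F,H} → run A
t=11: ready={A,B,C,D,F,H} → run A
t=12: ready={A,B,C,D,F,H} → run A
t=13: ready={A,B,C,D,F,H} → run A
t=14: ready={B,C,D,F,H} → run B
t=15: ready={B,C,D,F,H} → run B
t=16: ready={B,C,D,F,H} → run B
t=17: ready={B,C,D,F,H} → run B
t=18: ready={B,C,D,F,H} → run B
t=19: ready={B,C,D,F,H} → run B
t=20: ready={B,C,D,F,H} → run B
t=21: ready={C,D,F,H} → run C
t=22: ready={C,D,F,H} → run C
t=23: ready={C,D,F,H} → run C
t=24: ready={C,D,F,H} → run C
t=25: ready={C,D,F,H} → run C
t=26: ready={C,D,F,H} → run C
t=27: ready={C,D,F,H} → run C
t=28: ready={D,F,H} → run D
t=29: ready={D,F,H} → run D
t=30: ready={D,F,H} → run D
t=31: ready={D,F,H} → run D
t=32: ready={F,H} → run F
t=33: ready={F,H} → run F
t=34: ready={F,H} → run F
t=35: ready={F,H} → run F
t=36: ready={F,H} → run F
t=37: ready={F,H} → run F
t=38: ready={H} → run H
t=39: ready={H} → run H
t=40: ready={H} → run H
t=41: ready={H} → run H
t=42: ready={H} → run H
t=43: ready={H} → run H
t=44: (idle)
t=45: (idle)
t=46: (idle)
t=47: (idle)

running at tick 20 = B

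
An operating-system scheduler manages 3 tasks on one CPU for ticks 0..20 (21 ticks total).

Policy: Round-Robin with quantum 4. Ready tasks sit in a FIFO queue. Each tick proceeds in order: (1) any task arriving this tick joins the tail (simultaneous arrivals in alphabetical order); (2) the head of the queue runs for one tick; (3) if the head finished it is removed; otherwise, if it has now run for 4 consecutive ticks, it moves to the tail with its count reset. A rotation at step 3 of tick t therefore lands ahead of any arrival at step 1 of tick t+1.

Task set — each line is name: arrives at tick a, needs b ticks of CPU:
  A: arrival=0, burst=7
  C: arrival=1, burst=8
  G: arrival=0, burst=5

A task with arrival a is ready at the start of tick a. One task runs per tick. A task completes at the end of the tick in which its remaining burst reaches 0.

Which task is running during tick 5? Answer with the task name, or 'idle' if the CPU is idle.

running at tick 5 = G

t=0: queue=[A,G] q_used=0 → run A
t=1: queue=[A,G,C] q_used=1 → run A
t=2: queue=[A,G,C] q_used=2 → run A
t=3: queue=[A,G,C] q_used=3 → run A
t=4: queue=[G,C,A] q_used=0 → run G
t=5: queue=[G,C,A] q_used=1 → run G
t=6: queue=[G,C,A] q_used=2 → run G
t=7: queue=[G,C,A] q_used=3 → run G
t=8: queue=[C,A,G] q_used=0 → run C
t=9: queue=[C,A,G] q_used=1 → run C
t=10: queue=[C,A,G] q_used=2 → run C
t=11: queue=[C,A,G] q_used=3 → run C
t=12: queue=[A,G,C] q_used=0 → run A
t=13: queue=[A,G,C] q_used=1 → run A
t=14: queue=[A,G,C] q_used=2 → run A
t=15: queue=[G,C] q_used=0 → run G
t=16: queue=[C] q_used=0 → run C
t=17: queue=[C] q_used=1 → run C
t=18: queue=[C] q_used=2 → run C
t=19: queue=[C] q_used=3 → run C
t=20: (idle)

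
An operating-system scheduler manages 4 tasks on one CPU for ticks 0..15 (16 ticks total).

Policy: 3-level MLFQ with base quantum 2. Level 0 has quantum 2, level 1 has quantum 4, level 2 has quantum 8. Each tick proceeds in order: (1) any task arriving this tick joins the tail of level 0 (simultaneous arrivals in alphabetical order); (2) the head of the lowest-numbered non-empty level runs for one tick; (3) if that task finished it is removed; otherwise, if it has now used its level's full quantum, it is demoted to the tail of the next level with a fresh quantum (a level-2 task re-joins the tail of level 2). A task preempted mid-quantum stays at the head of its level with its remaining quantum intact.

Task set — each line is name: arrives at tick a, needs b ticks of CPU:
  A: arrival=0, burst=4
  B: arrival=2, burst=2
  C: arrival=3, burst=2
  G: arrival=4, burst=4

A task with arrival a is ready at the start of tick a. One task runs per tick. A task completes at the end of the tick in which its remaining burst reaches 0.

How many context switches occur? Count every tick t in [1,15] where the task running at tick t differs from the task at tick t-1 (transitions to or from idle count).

context switches = 6

t=0: L0/L1/L2 = A/-/- → run A
t=1: L0/L1/L2 = A/-/- → run A
t=2: L0/L1/L2 = B/A/- → run B
t=3: L0/L1/L2 = BC/A/- → run B
t=4: L0/L1/L2 = CG/A/- → run C
t=5: L0/L1/L2 = CG/A/- → run C
t=6: L0/L1/L2 = G/A/- → run G
t=7: L0/L1/L2 = G/A/- → run G
t=8: L0/L1/L2 = -/AG/- → run A
t=9: L0/L1/L2 = -/AG/- → run A
t=10: L0/L1/L2 = -/G/- → run G
t=11: L0/L1/L2 = -/G/- → run G
t=12: (idle)
t=13: (idle)
t=14: (idle)
t=15: (idle)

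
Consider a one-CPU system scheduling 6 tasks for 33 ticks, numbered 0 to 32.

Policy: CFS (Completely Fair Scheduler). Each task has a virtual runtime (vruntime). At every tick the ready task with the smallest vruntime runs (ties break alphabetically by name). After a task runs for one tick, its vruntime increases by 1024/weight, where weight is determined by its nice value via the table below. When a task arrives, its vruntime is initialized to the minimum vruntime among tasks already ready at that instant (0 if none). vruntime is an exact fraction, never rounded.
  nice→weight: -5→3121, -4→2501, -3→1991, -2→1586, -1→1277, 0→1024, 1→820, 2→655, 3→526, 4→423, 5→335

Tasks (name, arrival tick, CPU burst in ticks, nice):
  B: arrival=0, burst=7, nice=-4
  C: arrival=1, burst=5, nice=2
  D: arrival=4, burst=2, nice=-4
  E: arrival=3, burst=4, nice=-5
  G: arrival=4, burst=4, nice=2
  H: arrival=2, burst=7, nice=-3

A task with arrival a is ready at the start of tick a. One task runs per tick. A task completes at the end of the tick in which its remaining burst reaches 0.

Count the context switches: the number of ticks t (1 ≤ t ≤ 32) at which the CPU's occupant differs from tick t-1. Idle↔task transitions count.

t=0: vr[B=0] → run B
t=1: vr[B=1024/2501 C=1024/2501] → run B
t=2: vr[B=2048/2501 C=1024/2501 H=1024/2501] → run C
t=3: vr[B=2048/2501 C=3231744/1638155 E=1024/2501 H=1024/2501] → run E
t=4: vr[B=2048/2501 C=3231744/1638155 D=1024/2501 E=5756928/7805621 G=1024/2501 H=1024/2501] → run D
t=5: vr[B=2048/2501 C=3231744/1638155 D=2048/2501 E=5756928/7805621 G=1024/2501 H=1024/2501] → run G
t=6: vr[B=2048/2501 C=3231744/1638155 D=2048/2501 E=5756928/7805621 G=3231744/1638155 H=1024/2501] → run H
t=7: vr[B=2048/2501 C=3231744/1638155 D=2048/2501 E=5756928/7805621 G=3231744/1638155 H=4599808/4979491] → run E
t=8: vr[B=2048/2501 C=3231744/1638155 D=2048/2501 E=8317952/7805621 G=3231744/1638155 H=4599808/4979491] → run B
t=9: vr[B=3072/2501 C=3231744/1638155 D=2048/2501 E=8317952/7805621 G=3231744/1638155 H=4599808/4979491] → run D
t=10: vr[B=3072/2501 C=3231744/1638155 E=8317952/7805621 G=3231744/1638155 H=4599808/4979491] → run H
t=11: vr[B=3072/2501 C=3231744/1638155 E=8317952/7805621 G=3231744/1638155 H=7160832/4979491] → run E
t=12: vr[B=3072/2501 C=3231744/1638155 E=10878976/7805621 G=3231744/1638155 H=7160832/4979491] → run B
t=13: vr[B=4096/2501 C=3231744/1638155 E=10878976/7805621 G=3231744/1638155 H=7160832/4979491] → run E
t=14: vr[B=4096/2501 C=3231744/1638155 G=3231744/1638155 H=7160832/4979491] → run H
t=15: vr[B=4096/2501 C=3231744/1638155 G=3231744/1638155 H=9721856/4979491] → run B
t=16: vr[B=5120/2501 C=3231744/1638155 G=3231744/1638155 H=9721856/4979491] → run H
t=17: vr[B=5120/2501 C=3231744/1638155 G=3231744/1638155 H=12282880/4979491] → run C
t=18: vr[B=5120/2501 C=5792768/1638155 G=3231744/1638155 H=12282880/4979491] → run G
t=19: vr[B=5120/2501 C=5792768/1638155 G=5792768/1638155 H=12282880/4979491] → run B
t=20: vr[B=6144/2501 C=5792768/1638155 G=5792768/1638155 H=12282880/4979491] → run B
t=21: vr[C=5792768/1638155 G=5792768/1638155 H=12282880/4979491] → run H
t=22: vr[C=5792768/1638155 G=5792768/1638155 H=14843904/4979491] → run H
t=23: vr[C=5792768/1638155 G=5792768/1638155 H=17404928/4979491] → run H
t=24: vr[C=5792768/1638155 G=5792768/1638155] → run C
t=25: vr[C=8353792/1638155 G=5792768/1638155] → run G
t=26: vr[C=8353792/1638155 G=8353792/1638155] → run C
t=27: vr[C=10914816/1638155 G=8353792/1638155] → run G
t=28: vr[C=10914816/1638155] → run C
t=29: (idle)
t=30: (idle)
t=31: (idle)
t=32: (idle)

context switches = 25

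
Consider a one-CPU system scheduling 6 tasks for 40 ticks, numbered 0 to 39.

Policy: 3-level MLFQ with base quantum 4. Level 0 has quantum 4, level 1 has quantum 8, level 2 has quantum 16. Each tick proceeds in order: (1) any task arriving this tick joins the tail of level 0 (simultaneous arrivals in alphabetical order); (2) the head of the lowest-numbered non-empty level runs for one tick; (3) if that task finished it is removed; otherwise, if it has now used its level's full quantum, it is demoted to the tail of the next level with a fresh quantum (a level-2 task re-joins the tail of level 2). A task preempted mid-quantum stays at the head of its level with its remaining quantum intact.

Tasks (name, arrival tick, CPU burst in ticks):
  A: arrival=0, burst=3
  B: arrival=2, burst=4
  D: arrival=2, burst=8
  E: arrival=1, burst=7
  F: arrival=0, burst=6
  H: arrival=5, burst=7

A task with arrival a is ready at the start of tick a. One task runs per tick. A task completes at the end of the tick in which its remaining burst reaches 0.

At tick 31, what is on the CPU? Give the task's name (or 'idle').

running at tick 31 = D

t=0: L0/L1/L2 = AF/-/- → run A
t=1: L0/L1/L2 = AFE/-/- → run A
t=2: L0/L1/L2 = AFEBD/-/- → run A
t=3: L0/L1/L2 = FEBD/-/- → run F
t=4: L0/L1/L2 = FEBD/-/- → run F
t=5: L0/L1/L2 = FEBDH/-/- → run F
t=6: L0/L1/L2 = FEBDH/-/- → run F
t=7: L0/L1/L2 = EBDH/F/- → run E
t=8: L0/L1/L2 = EBDH/F/- → run E
t=9: L0/L1/L2 = EBDH/F/- → run E
t=10: L0/L1/L2 = EBDH/F/- → run E
t=11: L0/L1/L2 = BDH/FE/- → run B
t=12: L0/L1/L2 = BDH/FE/- → run B
t=13: L0/L1/L2 = BDH/FE/- → run B
t=14: L0/L1/L2 = BDH/FE/- → run B
t=15: L0/L1/L2 = DH/FE/- → run D
t=16: L0/L1/L2 = DH/FE/- → run D
t=17: L0/L1/L2 = DH/FE/- → run D
t=18: L0/L1/L2 = DH/FE/- → run D
t=19: L0/L1/L2 = H/FED/- → run H
t=20: L0/L1/L2 = H/FED/- → run H
t=21: L0/L1/L2 = H/FED/- → run H
t=22: L0/L1/L2 = H/FED/- → run H
t=23: L0/L1/L2 = -/FEDH/- → run F
t=24: L0/L1/L2 = -/FEDH/- → run F
t=25: L0/L1/L2 = -/EDH/- → run E
t=26: L0/L1/L2 = -/EDH/- → run E
t=27: L0/L1/L2 = -/EDH/- → run E
t=28: L0/L1/L2 = -/DH/- → run D
t=29: L0/L1/L2 = -/DH/- → run D
t=30: L0/L1/L2 = -/DH/- → run D
t=31: L0/L1/L2 = -/DH/- → run D
t=32: L0/L1/L2 = -/H/- → run H
t=33: L0/L1/L2 = -/H/- → run H
t=34: L0/L1/L2 = -/H/- → run H
t=35: (idle)
t=36: (idle)
t=37: (idle)
t=38: (idle)
t=39: (idle)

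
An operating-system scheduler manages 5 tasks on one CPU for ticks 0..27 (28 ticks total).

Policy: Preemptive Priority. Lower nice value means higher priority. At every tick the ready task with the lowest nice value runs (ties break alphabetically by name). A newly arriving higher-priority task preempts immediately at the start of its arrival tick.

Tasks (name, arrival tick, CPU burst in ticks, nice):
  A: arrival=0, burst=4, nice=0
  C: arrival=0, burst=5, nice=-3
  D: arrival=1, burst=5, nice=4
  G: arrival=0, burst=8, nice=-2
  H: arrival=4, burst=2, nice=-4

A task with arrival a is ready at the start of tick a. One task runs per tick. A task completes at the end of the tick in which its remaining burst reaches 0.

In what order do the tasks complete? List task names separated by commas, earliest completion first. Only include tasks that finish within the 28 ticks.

t=0: ready={A,C,G} → run C
t=1: ready={A,C,D,G} → run C
t=2: ready={A,C,D,G} → run C
t=3: ready={A,C,D,G} → run C
t=4: ready={A,C,D,G,H} → run H
t=5: ready={A,C,D,G,H} → run H
t=6: ready={A,C,D,G} → run C
t=7: ready={A,D,G} → run G
t=8: ready={A,D,G} → run G
t=9: ready={A,D,G} → run G
t=10: ready={A,D,G} → run G
t=11: ready={A,D,G} → run G
t=12: ready={A,D,G} → run G
t=13: ready={A,D,G} → run G
t=14: ready={A,D,G} → run G
t=15: ready={A,D} → run A
t=16: ready={A,D} → run A
t=17: ready={A,D} → run A
t=18: ready={A,D} → run A
t=19: ready={D} → run D
t=20: ready={D} → run D
t=21: ready={D} → run D
t=22: ready={D} → run D
t=23: ready={D} → run D
t=24: (idle)
t=25: (idle)
t=26: (idle)
t=27: (idle)

completion order = H, C, G, A, D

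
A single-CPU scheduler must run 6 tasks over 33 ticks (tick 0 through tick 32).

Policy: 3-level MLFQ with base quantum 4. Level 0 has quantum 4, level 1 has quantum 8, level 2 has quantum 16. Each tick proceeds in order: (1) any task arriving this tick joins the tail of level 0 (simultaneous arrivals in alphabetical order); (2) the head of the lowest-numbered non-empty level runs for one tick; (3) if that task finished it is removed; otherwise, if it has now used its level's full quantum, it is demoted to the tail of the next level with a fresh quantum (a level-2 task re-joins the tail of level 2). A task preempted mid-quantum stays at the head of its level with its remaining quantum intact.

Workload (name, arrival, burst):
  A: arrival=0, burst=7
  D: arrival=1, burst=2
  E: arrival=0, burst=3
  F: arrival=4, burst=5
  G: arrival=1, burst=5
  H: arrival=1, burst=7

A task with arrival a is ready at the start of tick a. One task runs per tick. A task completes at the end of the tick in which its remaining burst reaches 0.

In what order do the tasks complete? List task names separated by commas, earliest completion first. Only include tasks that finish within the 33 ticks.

t=0: L0/L1/L2 = AE/-/- → run A
t=1: L0/L1/L2 = AEDGH/-/- → run A
t=2: L0/L1/L2 = AEDGH/-/- → run A
t=3: L0/L1/L2 = AEDGH/-/- → run A
t=4: L0/L1/L2 = EDGHF/A/- → run E
t=5: L0/L1/L2 = EDGHF/A/- → run E
t=6: L0/L1/L2 = EDGHF/A/- → run E
t=7: L0/L1/L2 = DGHF/A/- → run D
t=8: L0/L1/L2 = DGHF/A/- → run D
t=9: L0/L1/L2 = GHF/A/- → run G
t=10: L0/L1/L2 = GHF/A/- → run G
t=11: L0/L1/L2 = GHF/A/- → run G
t=12: L0/L1/L2 = GHF/A/- → run G
t=13: L0/L1/L2 = HF/AG/- → run H
t=14: L0/L1/L2 = HF/AG/- → run H
t=15: L0/L1/L2 = HF/AG/- → run H
t=16: L0/L1/L2 = HF/AG/- → run H
t=17: L0/L1/L2 = F/AGH/- → run F
t=18: L0/L1/L2 = F/AGH/- → run F
t=19: L0/L1/L2 = F/AGH/- → run F
t=20: L0/L1/L2 = F/AGH/- → run F
t=21: L0/L1/L2 = -/AGHF/- → run A
t=22: L0/L1/L2 = -/AGHF/- → run A
t=23: L0/L1/L2 = -/AGHF/- → run A
t=24: L0/L1/L2 = -/GHF/- → run G
t=25: L0/L1/L2 = -/HF/- → run H
t=26: L0/L1/L2 = -/HF/- → run H
t=27: L0/L1/L2 = -/HF/- → run H
t=28: L0/L1/L2 = -/F/- → run F
t=29: (idle)
t=30: (idle)
t=31: (idle)
t=32: (idle)

completion order = E, D, A, G, H, F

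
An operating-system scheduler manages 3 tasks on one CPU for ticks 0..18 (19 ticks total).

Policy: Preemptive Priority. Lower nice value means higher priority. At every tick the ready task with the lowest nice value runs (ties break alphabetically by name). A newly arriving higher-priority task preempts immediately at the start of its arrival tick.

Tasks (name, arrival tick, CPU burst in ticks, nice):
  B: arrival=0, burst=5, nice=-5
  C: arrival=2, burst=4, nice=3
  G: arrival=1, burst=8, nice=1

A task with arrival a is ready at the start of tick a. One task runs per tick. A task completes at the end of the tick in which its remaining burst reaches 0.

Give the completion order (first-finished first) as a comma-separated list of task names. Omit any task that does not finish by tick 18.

t=0: ready={B} → run B
t=1: ready={B,G} → run B
t=2: ready={B,C,G} → run B
t=3: ready={B,C,G} → run B
t=4: ready={B,C,G} → run B
t=5: ready={C,G} → run G
t=6: ready={C,G} → run G
t=7: ready={C,G} → run G
t=8: ready={C,G} → run G
t=9: ready={C,G} → run G
t=10: ready={C,G} → run G
t=11: ready={C,G} → run G
t=12: ready={C,G} → run G
t=13: ready={C} → run C
t=14: ready={C} → run C
t=15: ready={C} → run C
t=16: ready={C} → run C
t=17: (idle)
t=18: (idle)

completion order = B, G, C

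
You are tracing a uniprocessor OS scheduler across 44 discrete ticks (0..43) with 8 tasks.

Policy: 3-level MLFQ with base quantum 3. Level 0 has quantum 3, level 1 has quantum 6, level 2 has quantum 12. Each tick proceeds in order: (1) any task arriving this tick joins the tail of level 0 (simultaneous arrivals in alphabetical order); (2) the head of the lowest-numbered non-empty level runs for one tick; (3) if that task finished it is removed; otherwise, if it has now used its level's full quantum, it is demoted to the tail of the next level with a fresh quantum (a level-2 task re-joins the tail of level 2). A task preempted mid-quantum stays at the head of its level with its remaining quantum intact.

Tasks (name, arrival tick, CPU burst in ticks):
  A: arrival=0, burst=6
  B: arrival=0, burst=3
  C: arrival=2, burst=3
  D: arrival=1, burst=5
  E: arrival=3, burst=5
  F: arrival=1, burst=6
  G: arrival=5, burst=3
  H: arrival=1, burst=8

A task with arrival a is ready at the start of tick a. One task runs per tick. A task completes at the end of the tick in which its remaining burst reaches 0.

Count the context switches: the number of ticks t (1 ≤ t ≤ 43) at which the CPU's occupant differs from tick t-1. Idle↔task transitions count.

context switches = 13

t=0: L0/L1/L2 = AB/-/- → run A
t=1: L0/L1/L2 = ABDFH/-/- → run A
t=2: L0/L1/L2 = ABDFHC/-/- → run A
t=3: L0/L1/L2 = BDFHCE/A/- → run B
t=4: L0/L1/L2 = BDFHCE/A/- → run B
t=5: L0/L1/L2 = BDFHCEG/A/- → run B
t=6: L0/L1/L2 = DFHCEG/A/- → run D
t=7: L0/L1/L2 = DFHCEG/A/- → run D
t=8: L0/L1/L2 = DFHCEG/A/- → run D
t=9: L0/L1/L2 = FHCEG/AD/- → run F
t=10: L0/L1/L2 = FHCEG/AD/- → run F
t=11: L0/L1/L2 = FHCEG/AD/- → run F
t=12: L0/L1/L2 = HCEG/ADF/- → run H
t=13: L0/L1/L2 = HCEG/ADF/- → run H
t=14: L0/L1/L2 = HCEG/ADF/- → run H
t=15: L0/L1/L2 = CEG/ADFH/- → run C
t=16: L0/L1/L2 = CEG/ADFH/- → run C
t=17: L0/L1/L2 = CEG/ADFH/- → run C
t=18: L0/L1/L2 = EG/ADFH/- → run E
t=19: L0/L1/L2 = EG/ADFH/- → run E
t=20: L0/L1/L2 = EG/ADFH/- → run E
t=21: L0/L1/L2 = G/ADFHE/- → run G
t=22: L0/L1/L2 = G/ADFHE/- → run G
t=23: L0/L1/L2 = G/ADFHE/- → run G
t=24: L0/L1/L2 = -/ADFHE/- → run A
t=25: L0/L1/L2 = -/ADFHE/- → run A
t=26: L0/L1/L2 = -/ADFHE/- → run A
t=27: L0/L1/L2 = -/DFHE/- → run D
t=28: L0/L1/L2 = -/DFHE/- → run D
t=29: L0/L1/L2 = -/FHE/- → run F
t=30: L0/L1/L2 = -/FHE/- → run F
t=31: L0/L1/L2 = -/FHE/- → run F
t=32: L0/L1/L2 = -/HE/- → run H
t=33: L0/L1/L2 = -/HE/- → run H
t=34: L0/L1/L2 = -/HE/- → run H
t=35: L0/L1/L2 = -/HE/- → run H
t=36: L0/L1/L2 = -/HE/- → run H
t=37: L0/L1/L2 = -/E/- → run E
t=38: L0/L1/L2 = -/E/- → run E
t=39: (idle)
t=40: (idle)
t=41: (idle)
t=42: (idle)
t=43: (idle)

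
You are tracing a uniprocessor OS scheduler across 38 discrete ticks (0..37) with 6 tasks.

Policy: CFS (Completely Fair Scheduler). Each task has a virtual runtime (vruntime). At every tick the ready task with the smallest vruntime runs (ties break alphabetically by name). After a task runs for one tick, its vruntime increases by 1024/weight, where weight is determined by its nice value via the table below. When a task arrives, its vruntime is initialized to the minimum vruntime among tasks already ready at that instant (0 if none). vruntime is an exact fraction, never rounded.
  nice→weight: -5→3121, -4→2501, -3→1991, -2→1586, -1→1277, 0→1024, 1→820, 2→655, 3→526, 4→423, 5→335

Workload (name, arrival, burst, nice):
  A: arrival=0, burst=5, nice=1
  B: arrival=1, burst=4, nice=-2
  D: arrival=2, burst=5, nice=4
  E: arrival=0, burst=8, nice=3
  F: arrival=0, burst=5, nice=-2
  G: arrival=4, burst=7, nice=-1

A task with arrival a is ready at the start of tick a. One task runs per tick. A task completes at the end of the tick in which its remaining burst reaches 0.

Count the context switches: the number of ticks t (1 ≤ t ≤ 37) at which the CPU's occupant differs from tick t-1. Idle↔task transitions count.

t=0: vr[A=0 E=0 F=0] → run A
t=1: vr[A=256/205 B=0 E=0 F=0] → run B
t=2: vr[A=256/205 B=512/793 D=0 E=0 F=0] → run D
t=3: vr[A=256/205 B=512/793 D=1024/423 E=0 F=0] → run E
t=4: vr[A=256/205 B=512/793 D=1024/423 E=512/263 F=0 G=0] → run F
t=5: vr[A=256/205 B=512/793 D=1024/423 E=512/263 F=512/793 G=0] → run G
t=6: vr[A=256/205 B=512/793 D=1024/423 E=512/263 F=512/793 G=1024/1277] → run B
t=7: vr[A=256/205 B=1024/793 D=1024/423 E=512/263 F=512/793 G=1024/1277] → run F
t=8: vr[A=256/205 B=1024/793 D=1024/423 E=512/263 F=1024/793 G=1024/1277] → run G
t=9: vr[A=256/205 B=1024/793 D=1024/423 E=512/263 F=1024/793 G=2048/1277] → run A
t=10: vr[A=512/205 B=1024/793 D=1024/423 E=512/263 F=1024/793 G=2048/1277] → run B
t=11: vr[A=512/205 B=1536/793 D=1024/423 E=512/263 F=1024/793 G=2048/1277] → run F
t=12: vr[A=512/205 B=1536/793 D=1024/423 E=512/263 F=1536/793 G=2048/1277] → run G
t=13: vr[A=512/205 B=1536/793 D=1024/423 E=512/263 F=1536/793 G=3072/1277] → run B
t=14: vr[A=512/205 D=1024/423 E=512/263 F=1536/793 G=3072/1277] → run F
t=15: vr[A=512/205 D=1024/423 E=512/263 F=2048/793 G=3072/1277] → run E
t=16: vr[A=512/205 D=1024/423 E=1024/263 F=2048/793 G=3072/1277] → run G
t=17: vr[A=512/205 D=1024/423 E=1024/263 F=2048/793 G=4096/1277] → run D
t=18: vr[A=512/205 D=2048/423 E=1024/263 F=2048/793 G=4096/1277] → run A
t=19: vr[A=768/205 D=2048/423 E=1024/263 F=2048/793 G=4096/1277] → run F
t=20: vr[A=768/205 D=2048/423 E=1024/263 G=4096/1277] → run G
t=21: vr[A=768/205 D=2048/423 E=1024/263 G=5120/1277] → run A
t=22: vr[A=1024/205 D=2048/423 E=1024/263 G=5120/1277] → run E
t=23: vr[A=1024/205 D=2048/423 E=1536/263 G=5120/1277] → run G
t=24: vr[A=1024/205 D=2048/423 E=1536/263 G=6144/1277] → run G
t=25: vr[A=1024/205 D=2048/423 E=1536/263] → run D
t=26: vr[A=1024/205 D=1024/141 E=1536/263] → run A
t=27: vr[D=1024/141 E=1536/263] → run E
t=28: vr[D=1024/141 E=2048/263] → run D
t=29: vr[D=4096/423 E=2048/263] → run E
t=30: vr[D=4096/423 E=2560/263] → run D
t=31: vr[E=2560/263] → run E
t=32: vr[E=3072/263] → run E
t=33: vr[E=3584/263] → run E
t=34: (idle)
t=35: (idle)
t=36: (idle)
t=37: (idle)

context switches = 31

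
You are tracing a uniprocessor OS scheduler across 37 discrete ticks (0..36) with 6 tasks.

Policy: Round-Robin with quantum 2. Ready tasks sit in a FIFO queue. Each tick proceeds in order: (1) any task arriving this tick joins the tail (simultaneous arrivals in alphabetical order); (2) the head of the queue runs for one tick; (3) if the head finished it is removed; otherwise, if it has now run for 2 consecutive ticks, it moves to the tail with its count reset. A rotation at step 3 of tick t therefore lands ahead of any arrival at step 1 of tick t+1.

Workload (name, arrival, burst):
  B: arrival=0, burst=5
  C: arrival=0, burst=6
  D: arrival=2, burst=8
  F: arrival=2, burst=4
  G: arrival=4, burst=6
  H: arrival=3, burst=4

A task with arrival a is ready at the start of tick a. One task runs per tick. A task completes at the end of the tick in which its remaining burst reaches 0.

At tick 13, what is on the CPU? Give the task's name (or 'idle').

running at tick 13 = C

t=0: queue=[B,C] q_used=0 → run B
t=1: queue=[B,C] q_used=1 → run B
t=2: queue=[C,B,D,F] q_used=0 → run C
t=3: queue=[C,B,D,F,H] q_used=1 → run C
t=4: queue=[B,D,F,H,C,G] q_used=0 → run B
t=5: queue=[B,D,F,H,C,G] q_used=1 → run B
t=6: queue=[D,F,H,C,G,B] q_used=0 → run D
t=7: queue=[D,F,H,C,G,B] q_used=1 → run D
t=8: queue=[F,H,C,G,B,D] q_used=0 → run F
t=9: queue=[F,H,C,G,B,D] q_used=1 → run F
t=10: queue=[H,C,G,B,D,F] q_used=0 → run H
t=11: queue=[H,C,G,B,D,F] q_used=1 → run H
t=12: queue=[C,G,B,D,F,H] q_used=0 → run C
t=13: queue=[C,G,B,D,F,H] q_used=1 → run C
t=14: queue=[G,B,D,F,H,C] q_used=0 → run G
t=15: queue=[G,B,D,F,H,C] q_used=1 → run G
t=16: queue=[B,D,F,H,C,G] q_used=0 → run B
t=17: queue=[D,F,H,C,G] q_used=0 → run D
t=18: queue=[D,F,H,C,G] q_used=1 → run D
t=19: queue=[F,H,C,G,D] q_used=0 → run F
t=20: queue=[F,H,C,G,D] q_used=1 → run F
t=21: queue=[H,C,G,D] q_used=0 → run H
t=22: queue=[H,C,G,D] q_used=1 → run H
t=23: queue=[C,G,D] q_used=0 → run C
t=24: queue=[C,G,D] q_used=1 → run C
t=25: queue=[G,D] q_used=0 → run G
t=26: queue=[G,D] q_used=1 → run G
t=27: queue=[D,G] q_used=0 → run D
t=28: queue=[D,G] q_used=1 → run D
t=29: queue=[G,D] q_used=0 → run G
t=30: queue=[G,D] q_used=1 → run G
t=31: queue=[D] q_used=0 → run D
t=32: queue=[D] q_used=1 → run D
t=33: (idle)
t=34: (idle)
t=35: (idle)
t=36: (idle)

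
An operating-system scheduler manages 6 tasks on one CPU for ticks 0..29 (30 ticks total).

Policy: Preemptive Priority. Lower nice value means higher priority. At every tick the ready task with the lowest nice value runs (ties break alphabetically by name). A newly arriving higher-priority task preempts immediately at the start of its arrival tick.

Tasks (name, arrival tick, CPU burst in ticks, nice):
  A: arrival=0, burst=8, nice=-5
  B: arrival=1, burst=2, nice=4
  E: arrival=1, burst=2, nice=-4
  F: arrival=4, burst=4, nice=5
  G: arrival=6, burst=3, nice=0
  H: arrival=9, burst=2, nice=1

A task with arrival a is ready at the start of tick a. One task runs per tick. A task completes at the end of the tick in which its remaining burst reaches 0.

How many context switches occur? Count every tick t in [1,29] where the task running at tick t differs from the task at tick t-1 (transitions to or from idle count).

context switches = 6

t=0: ready={A} → run A
t=1: ready={A,B,E} → run A
t=2: ready={A,B,E} → run A
t=3: ready={A,B,E} → run A
t=4: ready={A,B,E,F} → run A
t=5: ready={A,B,E,F} → run A
t=6: ready={A,B,E,F,G} → run A
t=7: ready={A,B,E,F,G} → run A
t=8: ready={B,E,F,G} → run E
t=9: ready={B,E,F,G,H} → run E
t=10: ready={B,F,G,H} → run G
t=11: ready={B,F,G,H} → run G
t=12: ready={B,F,G,H} → run G
t=13: ready={B,F,H} → run H
t=14: ready={B,F,H} → run H
t=15: ready={B,F} → run B
t=16: ready={B,F} → run B
t=17: ready={F} → run F
t=18: ready={F} → run F
t=19: ready={F} → run F
t=20: ready={F} → run F
t=21: (idle)
t=22: (idle)
t=23: (idle)
t=24: (idle)
t=25: (idle)
t=26: (idle)
t=27: (idle)
t=28: (idle)
t=29: (idle)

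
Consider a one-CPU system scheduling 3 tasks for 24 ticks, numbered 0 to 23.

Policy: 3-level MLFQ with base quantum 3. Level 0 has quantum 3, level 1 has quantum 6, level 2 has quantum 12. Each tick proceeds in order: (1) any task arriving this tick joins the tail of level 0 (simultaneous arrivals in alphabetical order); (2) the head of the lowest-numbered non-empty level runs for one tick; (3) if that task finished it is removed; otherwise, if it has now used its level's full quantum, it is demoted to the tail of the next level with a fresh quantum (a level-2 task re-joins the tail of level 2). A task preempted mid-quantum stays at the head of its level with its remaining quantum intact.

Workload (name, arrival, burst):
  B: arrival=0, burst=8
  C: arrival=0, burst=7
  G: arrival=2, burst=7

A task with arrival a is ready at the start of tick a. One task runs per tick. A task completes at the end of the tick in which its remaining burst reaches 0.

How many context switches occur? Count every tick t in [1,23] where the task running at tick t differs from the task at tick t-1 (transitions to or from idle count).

t=0: L0/L1/L2 = BC/-/- → run B
t=1: L0/L1/L2 = BC/-/- → run B
t=2: L0/L1/L2 = BCG/-/- → run B
t=3: L0/L1/L2 = CG/B/- → run C
t=4: L0/L1/L2 = CG/B/- → run C
t=5: L0/L1/L2 = CG/B/- → run C
t=6: L0/L1/L2 = G/BC/- → run G
t=7: L0/L1/L2 = G/BC/- → run G
t=8: L0/L1/L2 = G/BC/- → run G
t=9: L0/L1/L2 = -/BCG/- → run B
t=10: L0/L1/L2 = -/BCG/- → run B
t=11: L0/L1/L2 = -/BCG/- → run B
t=12: L0/L1/L2 = -/BCG/- → run B
t=13: L0/L1/L2 = -/BCG/- → run B
t=14: L0/L1/L2 = -/CG/- → run C
t=15: L0/L1/L2 = -/CG/- → run C
t=16: L0/L1/L2 = -/CG/- → run C
t=17: L0/L1/L2 = -/CG/- → run C
t=18: L0/L1/L2 = -/G/- → run G
t=19: L0/L1/L2 = -/G/- → run G
t=20: L0/L1/L2 = -/G/- → run G
t=21: L0/L1/L2 = -/G/- → run G
t=22: (idle)
t=23: (idle)

context switches = 6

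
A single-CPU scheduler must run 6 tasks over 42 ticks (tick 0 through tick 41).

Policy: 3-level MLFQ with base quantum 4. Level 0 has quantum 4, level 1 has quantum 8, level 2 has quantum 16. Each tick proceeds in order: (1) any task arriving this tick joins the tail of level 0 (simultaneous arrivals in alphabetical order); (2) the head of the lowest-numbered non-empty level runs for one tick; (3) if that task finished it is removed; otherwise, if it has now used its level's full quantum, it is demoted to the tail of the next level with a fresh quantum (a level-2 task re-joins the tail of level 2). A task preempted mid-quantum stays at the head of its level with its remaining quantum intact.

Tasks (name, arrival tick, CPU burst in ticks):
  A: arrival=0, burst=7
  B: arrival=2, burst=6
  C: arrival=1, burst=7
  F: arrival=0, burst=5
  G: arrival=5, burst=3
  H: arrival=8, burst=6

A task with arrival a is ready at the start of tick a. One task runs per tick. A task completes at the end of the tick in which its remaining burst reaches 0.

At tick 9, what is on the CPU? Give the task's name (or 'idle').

running at tick 9 = C

t=0: L0/L1/L2 = AF/-/- → run A
t=1: L0/L1/L2 = AFC/-/- → run A
t=2: L0/L1/L2 = AFCB/-/- → run A
t=3: L0/L1/L2 = AFCB/-/- → run A
t=4: L0/L1/L2 = FCB/A/- → run F
t=5: L0/L1/L2 = FCBG/A/- → run F
t=6: L0/L1/L2 = FCBG/A/- → run F
t=7: L0/L1/L2 = FCBG/A/- → run F
t=8: L0/L1/L2 = CBGH/AF/- → run C
t=9: L0/L1/L2 = CBGH/AF/- → run C
t=10: L0/L1/L2 = CBGH/AF/- → run C
t=11: L0/L1/L2 = CBGH/AF/- → run C
t=12: L0/L1/L2 = BGH/AFC/- → run B
t=13: L0/L1/L2 = BGH/AFC/- → run B
t=14: L0/L1/L2 = BGH/AFC/- → run B
t=15: L0/L1/L2 = BGH/AFC/- → run B
t=16: L0/L1/L2 = GH/AFCB/- → run G
t=17: L0/L1/L2 = GH/AFCB/- → run G
t=18: L0/L1/L2 = GH/AFCB/- → run G
t=19: L0/L1/L2 = H/AFCB/- → run H
t=20: L0/L1/L2 = H/AFCB/- → run H
t=21: L0/L1/L2 = H/AFCB/- → run H
t=22: L0/L1/L2 = H/AFCB/- → run H
t=23: L0/L1/L2 = -/AFCBH/- → run A
t=24: L0/L1/L2 = -/AFCBH/- → run A
t=25: L0/L1/L2 = -/AFCBH/- → run A
t=26: L0/L1/L2 = -/FCBH/- → run F
t=27: L0/L1/L2 = -/CBH/- → run C
t=28: L0/L1/L2 = -/CBH/- → run C
t=29: L0/L1/L2 = -/CBH/- → run C
t=30: L0/L1/L2 = -/BH/- → run B
t=31: L0/L1/L2 = -/BH/- → run B
t=32: L0/L1/L2 = -/H/- → run H
t=33: L0/L1/L2 = -/H/- → run H
t=34: (idle)
t=35: (idle)
t=36: (idle)
t=37: (idle)
t=38: (idle)
t=39: (idle)
t=40: (idle)
t=41: (idle)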